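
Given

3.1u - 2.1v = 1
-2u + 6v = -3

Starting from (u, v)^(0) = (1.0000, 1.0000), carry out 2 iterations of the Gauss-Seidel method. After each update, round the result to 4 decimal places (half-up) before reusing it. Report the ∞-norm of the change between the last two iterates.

0.7903

Iteration 1:
  u = (1 - (-2.1)·1.0000) / (3.1) = 1.0000
  v = (-3 - (-2)·1.0000) / (6) = -0.1667
Iteration 2:
  u = (1 - (-2.1)·-0.1667) / (3.1) = 0.2097
  v = (-3 - (-2)·0.2097) / (6) = -0.4301
Change: (-0.7903, -0.2634) → max |·| = 0.7903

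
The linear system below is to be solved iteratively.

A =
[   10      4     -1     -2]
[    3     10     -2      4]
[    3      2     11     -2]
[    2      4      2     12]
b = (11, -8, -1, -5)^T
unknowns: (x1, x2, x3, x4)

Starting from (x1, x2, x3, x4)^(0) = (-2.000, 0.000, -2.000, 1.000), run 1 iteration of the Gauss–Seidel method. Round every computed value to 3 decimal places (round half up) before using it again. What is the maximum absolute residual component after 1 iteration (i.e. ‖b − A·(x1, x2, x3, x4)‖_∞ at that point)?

Iteration 1:
  x1 = (11 - (4)·0.000 - (-1)·-2.000 - (-2)·1.000) / (10) = 1.100
  x2 = (-8 - (3)·1.100 - (-2)·-2.000 - (4)·1.000) / (10) = -1.930
  x3 = (-1 - (3)·1.100 - (2)·-1.930 - (-2)·1.000) / (11) = 0.142
  x4 = (-5 - (2)·1.100 - (4)·-1.930 - (2)·0.142) / (12) = 0.020
Residual b − A·x = (7.902, 8.204, -1.962, -0.004); ∞-norm = 8.204

8.204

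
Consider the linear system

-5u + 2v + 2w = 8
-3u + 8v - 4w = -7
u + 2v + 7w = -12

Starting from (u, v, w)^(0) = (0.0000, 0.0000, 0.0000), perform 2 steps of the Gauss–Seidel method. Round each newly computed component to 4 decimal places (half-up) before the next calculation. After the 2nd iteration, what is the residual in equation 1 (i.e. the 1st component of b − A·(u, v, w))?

1.0141

Iteration 1:
  u = (8 - (2)·0.0000 - (2)·0.0000) / (-5) = -1.6000
  v = (-7 - (-3)·-1.6000 - (-4)·0.0000) / (8) = -1.4750
  w = (-12 - (1)·-1.6000 - (2)·-1.4750) / (7) = -1.0643
Iteration 2:
  u = (8 - (2)·-1.4750 - (2)·-1.0643) / (-5) = -2.6157
  v = (-7 - (-3)·-2.6157 - (-4)·-1.0643) / (8) = -2.3880
  w = (-12 - (1)·-2.6157 - (2)·-2.3880) / (7) = -0.6583
Residual b − A·x = (1.0141, 1.6237, -0.0002)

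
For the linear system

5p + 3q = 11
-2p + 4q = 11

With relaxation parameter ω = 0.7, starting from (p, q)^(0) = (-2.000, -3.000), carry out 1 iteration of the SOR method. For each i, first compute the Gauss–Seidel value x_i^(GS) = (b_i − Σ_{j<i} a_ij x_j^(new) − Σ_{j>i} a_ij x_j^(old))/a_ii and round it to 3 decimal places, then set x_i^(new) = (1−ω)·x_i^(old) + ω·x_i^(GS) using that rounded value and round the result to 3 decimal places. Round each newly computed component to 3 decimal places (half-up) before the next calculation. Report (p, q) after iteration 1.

(2.200, 1.795)

Iteration 1:
  p: GS value = (11 - (3)·-3.000) / (5) = 4.000;  p ← (1−ω)·-2.000 + ω·4.000 = 2.200
  q: GS value = (11 - (-2)·2.200) / (4) = 3.850;  q ← (1−ω)·-3.000 + ω·3.850 = 1.795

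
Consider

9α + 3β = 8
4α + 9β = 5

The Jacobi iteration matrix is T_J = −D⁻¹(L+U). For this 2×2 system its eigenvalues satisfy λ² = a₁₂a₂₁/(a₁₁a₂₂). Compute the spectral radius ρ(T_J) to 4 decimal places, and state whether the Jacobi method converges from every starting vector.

a₁₂a₂₁/(a₁₁a₂₂) = (3)·(4) / ((9)·(9)) = 0.148148
ρ = √|0.148148| = √0.148148 = 0.3849
ρ < 1, so Jacobi converges

0.3849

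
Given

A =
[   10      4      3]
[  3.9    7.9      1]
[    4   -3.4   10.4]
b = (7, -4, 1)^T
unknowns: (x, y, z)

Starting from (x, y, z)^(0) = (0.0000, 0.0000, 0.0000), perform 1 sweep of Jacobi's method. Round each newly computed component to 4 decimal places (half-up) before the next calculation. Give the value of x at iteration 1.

Iteration 1:
  x = (7 - (4)·0.0000 - (3)·0.0000) / (10) = 0.7000
  y = (-4 - (3.9)·0.0000 - (1)·0.0000) / (7.9) = -0.5063
  z = (1 - (4)·0.0000 - (-3.4)·0.0000) / (10.4) = 0.0962

0.7000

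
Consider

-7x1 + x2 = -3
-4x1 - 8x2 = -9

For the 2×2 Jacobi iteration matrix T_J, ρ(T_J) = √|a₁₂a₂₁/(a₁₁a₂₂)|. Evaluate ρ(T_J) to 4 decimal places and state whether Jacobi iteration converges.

0.2673

a₁₂a₂₁/(a₁₁a₂₂) = (1)·(-4) / ((-7)·(-8)) = -0.071429
ρ = √|-0.071429| = √0.071429 = 0.2673
ρ < 1, so Jacobi converges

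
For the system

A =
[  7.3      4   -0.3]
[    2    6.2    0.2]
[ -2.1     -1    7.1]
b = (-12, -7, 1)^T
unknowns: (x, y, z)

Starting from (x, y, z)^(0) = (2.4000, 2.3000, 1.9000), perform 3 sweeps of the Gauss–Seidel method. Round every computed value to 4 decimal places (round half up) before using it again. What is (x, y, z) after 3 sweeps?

Iteration 1:
  x = (-12 - (4)·2.3000 - (-0.3)·1.9000) / (7.3) = -2.8260
  y = (-7 - (2)·-2.8260 - (0.2)·1.9000) / (6.2) = -0.2787
  z = (1 - (-2.1)·-2.8260 - (-1)·-0.2787) / (7.1) = -0.7343
Iteration 2:
  x = (-12 - (4)·-0.2787 - (-0.3)·-0.7343) / (7.3) = -1.5213
  y = (-7 - (2)·-1.5213 - (0.2)·-0.7343) / (6.2) = -0.6146
  z = (1 - (-2.1)·-1.5213 - (-1)·-0.6146) / (7.1) = -0.3957
Iteration 3:
  x = (-12 - (4)·-0.6146 - (-0.3)·-0.3957) / (7.3) = -1.3233
  y = (-7 - (2)·-1.3233 - (0.2)·-0.3957) / (6.2) = -0.6894
  z = (1 - (-2.1)·-1.3233 - (-1)·-0.6894) / (7.1) = -0.3477

(-1.3233, -0.6894, -0.3477)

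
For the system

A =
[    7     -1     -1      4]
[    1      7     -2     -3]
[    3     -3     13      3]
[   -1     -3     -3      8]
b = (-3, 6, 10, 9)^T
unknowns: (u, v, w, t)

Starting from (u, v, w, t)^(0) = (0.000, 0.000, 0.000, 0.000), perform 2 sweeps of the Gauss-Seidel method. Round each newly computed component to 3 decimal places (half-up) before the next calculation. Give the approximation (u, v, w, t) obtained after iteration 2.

(-1.184, 2.115, 1.110, 2.186)

Iteration 1:
  u = (-3 - (-1)·0.000 - (-1)·0.000 - (4)·0.000) / (7) = -0.429
  v = (6 - (1)·-0.429 - (-2)·0.000 - (-3)·0.000) / (7) = 0.918
  w = (10 - (3)·-0.429 - (-3)·0.918 - (3)·0.000) / (13) = 1.080
  t = (9 - (-1)·-0.429 - (-3)·0.918 - (-3)·1.080) / (8) = 1.821
Iteration 2:
  u = (-3 - (-1)·0.918 - (-1)·1.080 - (4)·1.821) / (7) = -1.184
  v = (6 - (1)·-1.184 - (-2)·1.080 - (-3)·1.821) / (7) = 2.115
  w = (10 - (3)·-1.184 - (-3)·2.115 - (3)·1.821) / (13) = 1.110
  t = (9 - (-1)·-1.184 - (-3)·2.115 - (-3)·1.110) / (8) = 2.186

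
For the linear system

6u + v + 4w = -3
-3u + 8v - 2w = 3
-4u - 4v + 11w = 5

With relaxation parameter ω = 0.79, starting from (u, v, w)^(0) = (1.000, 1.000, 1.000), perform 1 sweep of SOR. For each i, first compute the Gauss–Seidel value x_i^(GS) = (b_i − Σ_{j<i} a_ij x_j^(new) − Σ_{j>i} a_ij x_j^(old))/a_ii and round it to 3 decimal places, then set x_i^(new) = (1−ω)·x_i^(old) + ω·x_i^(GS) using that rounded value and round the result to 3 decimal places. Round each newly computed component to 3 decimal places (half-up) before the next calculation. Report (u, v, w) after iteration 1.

Iteration 1:
  u: GS value = (-3 - (1)·1.000 - (4)·1.000) / (6) = -1.333;  u ← (1−ω)·1.000 + ω·-1.333 = -0.843
  v: GS value = (3 - (-3)·-0.843 - (-2)·1.000) / (8) = 0.309;  v ← (1−ω)·1.000 + ω·0.309 = 0.454
  w: GS value = (5 - (-4)·-0.843 - (-4)·0.454) / (11) = 0.313;  w ← (1−ω)·1.000 + ω·0.313 = 0.457

(-0.843, 0.454, 0.457)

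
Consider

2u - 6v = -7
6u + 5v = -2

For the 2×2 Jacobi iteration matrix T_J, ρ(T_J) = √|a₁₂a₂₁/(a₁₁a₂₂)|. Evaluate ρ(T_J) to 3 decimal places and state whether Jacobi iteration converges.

1.897

a₁₂a₂₁/(a₁₁a₂₂) = (-6)·(6) / ((2)·(5)) = -3.600000
ρ = √|-3.600000| = √3.600000 = 1.897
ρ > 1, so Jacobi diverges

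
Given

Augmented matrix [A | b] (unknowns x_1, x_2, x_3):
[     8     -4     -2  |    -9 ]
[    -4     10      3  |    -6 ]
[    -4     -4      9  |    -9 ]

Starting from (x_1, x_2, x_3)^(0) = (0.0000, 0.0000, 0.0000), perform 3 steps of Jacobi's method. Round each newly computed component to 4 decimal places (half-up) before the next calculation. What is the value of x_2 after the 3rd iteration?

Iteration 1:
  x_1 = (-9 - (-4)·0.0000 - (-2)·0.0000) / (8) = -1.1250
  x_2 = (-6 - (-4)·0.0000 - (3)·0.0000) / (10) = -0.6000
  x_3 = (-9 - (-4)·0.0000 - (-4)·0.0000) / (9) = -1.0000
Iteration 2:
  x_1 = (-9 - (-4)·-0.6000 - (-2)·-1.0000) / (8) = -1.6750
  x_2 = (-6 - (-4)·-1.1250 - (3)·-1.0000) / (10) = -0.7500
  x_3 = (-9 - (-4)·-1.1250 - (-4)·-0.6000) / (9) = -1.7667
Iteration 3:
  x_1 = (-9 - (-4)·-0.7500 - (-2)·-1.7667) / (8) = -1.9417
  x_2 = (-6 - (-4)·-1.6750 - (3)·-1.7667) / (10) = -0.7400
  x_3 = (-9 - (-4)·-1.6750 - (-4)·-0.7500) / (9) = -2.0778

-0.7400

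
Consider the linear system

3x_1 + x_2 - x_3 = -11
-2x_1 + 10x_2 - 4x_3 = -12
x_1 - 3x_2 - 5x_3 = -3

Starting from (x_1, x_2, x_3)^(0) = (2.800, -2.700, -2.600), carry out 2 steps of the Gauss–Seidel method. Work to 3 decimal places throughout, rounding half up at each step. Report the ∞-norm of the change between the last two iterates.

Iteration 1:
  x_1 = (-11 - (1)·-2.700 - (-1)·-2.600) / (3) = -3.633
  x_2 = (-12 - (-2)·-3.633 - (-4)·-2.600) / (10) = -2.967
  x_3 = (-3 - (1)·-3.633 - (-3)·-2.967) / (-5) = 1.654
Iteration 2:
  x_1 = (-11 - (1)·-2.967 - (-1)·1.654) / (3) = -2.126
  x_2 = (-12 - (-2)·-2.126 - (-4)·1.654) / (10) = -0.964
  x_3 = (-3 - (1)·-2.126 - (-3)·-0.964) / (-5) = 0.753
Change: (1.507, 2.003, -0.901) → max |·| = 2.003

2.003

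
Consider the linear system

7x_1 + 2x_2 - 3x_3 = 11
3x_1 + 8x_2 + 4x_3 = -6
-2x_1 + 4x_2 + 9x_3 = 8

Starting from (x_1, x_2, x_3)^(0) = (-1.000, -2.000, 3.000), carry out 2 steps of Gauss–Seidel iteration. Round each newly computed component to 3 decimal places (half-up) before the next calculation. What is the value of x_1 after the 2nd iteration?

Iteration 1:
  x_1 = (11 - (2)·-2.000 - (-3)·3.000) / (7) = 3.429
  x_2 = (-6 - (3)·3.429 - (4)·3.000) / (8) = -3.536
  x_3 = (8 - (-2)·3.429 - (4)·-3.536) / (9) = 3.222
Iteration 2:
  x_1 = (11 - (2)·-3.536 - (-3)·3.222) / (7) = 3.963
  x_2 = (-6 - (3)·3.963 - (4)·3.222) / (8) = -3.847
  x_3 = (8 - (-2)·3.963 - (4)·-3.847) / (9) = 3.479

3.963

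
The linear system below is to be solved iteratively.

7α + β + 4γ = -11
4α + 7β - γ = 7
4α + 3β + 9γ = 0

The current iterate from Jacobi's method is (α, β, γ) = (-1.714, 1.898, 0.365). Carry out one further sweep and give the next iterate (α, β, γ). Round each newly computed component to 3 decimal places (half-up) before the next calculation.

One sweep:
  α = (-11 - (1)·1.898 - (4)·0.365) / (7) = -2.051
  β = (7 - (4)·-1.714 - (-1)·0.365) / (7) = 2.032
  γ = (0 - (4)·-1.714 - (3)·1.898) / (9) = 0.129

(-2.051, 2.032, 0.129)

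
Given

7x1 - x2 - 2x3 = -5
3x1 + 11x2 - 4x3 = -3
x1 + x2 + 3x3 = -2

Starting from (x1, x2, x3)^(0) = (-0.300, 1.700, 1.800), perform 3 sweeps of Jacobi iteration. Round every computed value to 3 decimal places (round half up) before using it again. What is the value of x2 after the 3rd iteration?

Iteration 1:
  x1 = (-5 - (-1)·1.700 - (-2)·1.800) / (7) = 0.043
  x2 = (-3 - (3)·-0.300 - (-4)·1.800) / (11) = 0.464
  x3 = (-2 - (1)·-0.300 - (1)·1.700) / (3) = -1.133
Iteration 2:
  x1 = (-5 - (-1)·0.464 - (-2)·-1.133) / (7) = -0.972
  x2 = (-3 - (3)·0.043 - (-4)·-1.133) / (11) = -0.696
  x3 = (-2 - (1)·0.043 - (1)·0.464) / (3) = -0.836
Iteration 3:
  x1 = (-5 - (-1)·-0.696 - (-2)·-0.836) / (7) = -1.053
  x2 = (-3 - (3)·-0.972 - (-4)·-0.836) / (11) = -0.312
  x3 = (-2 - (1)·-0.972 - (1)·-0.696) / (3) = -0.111

-0.312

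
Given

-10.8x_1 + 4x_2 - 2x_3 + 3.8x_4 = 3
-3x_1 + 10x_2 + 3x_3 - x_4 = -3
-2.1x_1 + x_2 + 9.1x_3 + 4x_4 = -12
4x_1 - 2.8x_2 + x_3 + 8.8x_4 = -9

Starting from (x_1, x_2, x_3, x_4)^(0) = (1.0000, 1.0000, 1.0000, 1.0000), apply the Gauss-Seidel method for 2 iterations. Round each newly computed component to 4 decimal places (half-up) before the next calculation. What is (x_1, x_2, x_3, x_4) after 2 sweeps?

(-0.5108, -0.0664, -0.9514, -0.7036)

Iteration 1:
  x_1 = (3 - (4)·1.0000 - (-2)·1.0000 - (3.8)·1.0000) / (-10.8) = 0.2593
  x_2 = (-3 - (-3)·0.2593 - (3)·1.0000 - (-1)·1.0000) / (10) = -0.4222
  x_3 = (-12 - (-2.1)·0.2593 - (1)·-0.4222 - (4)·1.0000) / (9.1) = -1.6520
  x_4 = (-9 - (4)·0.2593 - (-2.8)·-0.4222 - (1)·-1.6520) / (8.8) = -1.0872
Iteration 2:
  x_1 = (3 - (4)·-0.4222 - (-2)·-1.6520 - (3.8)·-1.0872) / (-10.8) = -0.5108
  x_2 = (-3 - (-3)·-0.5108 - (3)·-1.6520 - (-1)·-1.0872) / (10) = -0.0664
  x_3 = (-12 - (-2.1)·-0.5108 - (1)·-0.0664 - (4)·-1.0872) / (9.1) = -0.9514
  x_4 = (-9 - (4)·-0.5108 - (-2.8)·-0.0664 - (1)·-0.9514) / (8.8) = -0.7036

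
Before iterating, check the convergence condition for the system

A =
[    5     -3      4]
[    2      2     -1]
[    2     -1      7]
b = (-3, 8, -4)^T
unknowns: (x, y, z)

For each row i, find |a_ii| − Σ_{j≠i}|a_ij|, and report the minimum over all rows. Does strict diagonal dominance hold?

-2

row 1: |5| − (3+4) = -2
row 2: |2| − (2+1) = -1
row 3: |7| − (2+1) = 4
minimum over rows = -2 → not strictly diagonally dominant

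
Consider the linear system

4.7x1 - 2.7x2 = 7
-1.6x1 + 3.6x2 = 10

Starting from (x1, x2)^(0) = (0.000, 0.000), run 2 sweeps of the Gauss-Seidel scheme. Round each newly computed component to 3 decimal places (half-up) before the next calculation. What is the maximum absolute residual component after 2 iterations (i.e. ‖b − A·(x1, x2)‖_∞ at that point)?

Iteration 1:
  x1 = (7 - (-2.7)·0.000) / (4.7) = 1.489
  x2 = (10 - (-1.6)·1.489) / (3.6) = 3.440
Iteration 2:
  x1 = (7 - (-2.7)·3.440) / (4.7) = 3.466
  x2 = (10 - (-1.6)·3.466) / (3.6) = 4.318
Residual b − A·x = (2.368, 0.001); ∞-norm = 2.368

2.368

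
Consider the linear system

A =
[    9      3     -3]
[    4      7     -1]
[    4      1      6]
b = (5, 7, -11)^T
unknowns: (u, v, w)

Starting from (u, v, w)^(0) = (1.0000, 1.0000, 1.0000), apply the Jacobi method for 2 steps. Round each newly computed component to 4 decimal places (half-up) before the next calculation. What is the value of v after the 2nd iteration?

Iteration 1:
  u = (5 - (3)·1.0000 - (-3)·1.0000) / (9) = 0.5556
  v = (7 - (4)·1.0000 - (-1)·1.0000) / (7) = 0.5714
  w = (-11 - (4)·1.0000 - (1)·1.0000) / (6) = -2.6667
Iteration 2:
  u = (5 - (3)·0.5714 - (-3)·-2.6667) / (9) = -0.5238
  v = (7 - (4)·0.5556 - (-1)·-2.6667) / (7) = 0.3016
  w = (-11 - (4)·0.5556 - (1)·0.5714) / (6) = -2.2990

0.3016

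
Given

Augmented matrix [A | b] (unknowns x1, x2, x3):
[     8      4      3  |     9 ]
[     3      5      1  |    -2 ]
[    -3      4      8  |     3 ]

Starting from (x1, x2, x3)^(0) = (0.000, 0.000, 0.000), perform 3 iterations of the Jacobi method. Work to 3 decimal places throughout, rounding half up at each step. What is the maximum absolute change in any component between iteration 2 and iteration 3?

Iteration 1:
  x1 = (9 - (4)·0.000 - (3)·0.000) / (8) = 1.125
  x2 = (-2 - (3)·0.000 - (1)·0.000) / (5) = -0.400
  x3 = (3 - (-3)·0.000 - (4)·0.000) / (8) = 0.375
Iteration 2:
  x1 = (9 - (4)·-0.400 - (3)·0.375) / (8) = 1.184
  x2 = (-2 - (3)·1.125 - (1)·0.375) / (5) = -1.150
  x3 = (3 - (-3)·1.125 - (4)·-0.400) / (8) = 0.997
Iteration 3:
  x1 = (9 - (4)·-1.150 - (3)·0.997) / (8) = 1.326
  x2 = (-2 - (3)·1.184 - (1)·0.997) / (5) = -1.310
  x3 = (3 - (-3)·1.184 - (4)·-1.150) / (8) = 1.394
Change: (0.142, -0.160, 0.397) → max |·| = 0.397

0.397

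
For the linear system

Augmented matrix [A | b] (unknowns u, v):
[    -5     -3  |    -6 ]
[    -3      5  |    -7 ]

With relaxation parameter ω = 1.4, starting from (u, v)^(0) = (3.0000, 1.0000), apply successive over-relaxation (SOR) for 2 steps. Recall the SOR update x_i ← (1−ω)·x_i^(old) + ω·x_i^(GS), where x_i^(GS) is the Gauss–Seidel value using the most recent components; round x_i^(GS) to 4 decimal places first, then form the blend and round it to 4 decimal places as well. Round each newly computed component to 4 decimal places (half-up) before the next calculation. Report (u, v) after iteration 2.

Iteration 1:
  u: GS value = (-6 - (-3)·1.0000) / (-5) = 0.6000;  u ← (1−ω)·3.0000 + ω·0.6000 = -0.3600
  v: GS value = (-7 - (-3)·-0.3600) / (5) = -1.6160;  v ← (1−ω)·1.0000 + ω·-1.6160 = -2.6624
Iteration 2:
  u: GS value = (-6 - (-3)·-2.6624) / (-5) = 2.7974;  u ← (1−ω)·-0.3600 + ω·2.7974 = 4.0604
  v: GS value = (-7 - (-3)·4.0604) / (5) = 1.0362;  v ← (1−ω)·-2.6624 + ω·1.0362 = 2.5156

(4.0604, 2.5156)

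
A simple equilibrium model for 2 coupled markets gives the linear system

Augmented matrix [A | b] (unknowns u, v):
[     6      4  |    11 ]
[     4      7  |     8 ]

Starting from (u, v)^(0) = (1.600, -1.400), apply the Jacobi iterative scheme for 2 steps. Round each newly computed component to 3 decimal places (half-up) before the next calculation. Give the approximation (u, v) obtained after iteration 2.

(1.681, -0.438)

Iteration 1:
  u = (11 - (4)·-1.400) / (6) = 2.767
  v = (8 - (4)·1.600) / (7) = 0.229
Iteration 2:
  u = (11 - (4)·0.229) / (6) = 1.681
  v = (8 - (4)·2.767) / (7) = -0.438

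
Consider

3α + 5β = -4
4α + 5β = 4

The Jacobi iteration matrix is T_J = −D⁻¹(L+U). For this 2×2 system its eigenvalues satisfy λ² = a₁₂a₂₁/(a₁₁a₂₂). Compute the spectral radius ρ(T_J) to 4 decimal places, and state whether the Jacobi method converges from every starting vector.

1.1547

a₁₂a₂₁/(a₁₁a₂₂) = (5)·(4) / ((3)·(5)) = 1.333333
ρ = √|1.333333| = √1.333333 = 1.1547
ρ > 1, so Jacobi diverges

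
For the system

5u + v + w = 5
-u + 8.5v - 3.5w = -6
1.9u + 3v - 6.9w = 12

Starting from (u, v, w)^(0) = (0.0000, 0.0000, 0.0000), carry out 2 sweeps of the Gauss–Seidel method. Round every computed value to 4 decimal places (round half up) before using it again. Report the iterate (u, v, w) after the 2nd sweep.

(1.4615, -1.2420, -1.8767)

Iteration 1:
  u = (5 - (1)·0.0000 - (1)·0.0000) / (5) = 1.0000
  v = (-6 - (-1)·1.0000 - (-3.5)·0.0000) / (8.5) = -0.5882
  w = (12 - (1.9)·1.0000 - (3)·-0.5882) / (-6.9) = -1.7195
Iteration 2:
  u = (5 - (1)·-0.5882 - (1)·-1.7195) / (5) = 1.4615
  v = (-6 - (-1)·1.4615 - (-3.5)·-1.7195) / (8.5) = -1.2420
  w = (12 - (1.9)·1.4615 - (3)·-1.2420) / (-6.9) = -1.8767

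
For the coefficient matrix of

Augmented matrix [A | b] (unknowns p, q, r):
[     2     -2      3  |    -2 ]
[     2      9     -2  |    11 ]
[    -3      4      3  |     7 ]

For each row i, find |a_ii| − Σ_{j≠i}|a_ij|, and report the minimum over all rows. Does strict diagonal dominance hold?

-4

row 1: |2| − (2+3) = -3
row 2: |9| − (2+2) = 5
row 3: |3| − (3+4) = -4
minimum over rows = -4 → not strictly diagonally dominant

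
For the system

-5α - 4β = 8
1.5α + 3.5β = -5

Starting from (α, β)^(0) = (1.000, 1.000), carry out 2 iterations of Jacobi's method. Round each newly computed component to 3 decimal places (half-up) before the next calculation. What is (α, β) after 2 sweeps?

Iteration 1:
  α = (8 - (-4)·1.000) / (-5) = -2.400
  β = (-5 - (1.5)·1.000) / (3.5) = -1.857
Iteration 2:
  α = (8 - (-4)·-1.857) / (-5) = -0.114
  β = (-5 - (1.5)·-2.400) / (3.5) = -0.400

(-0.114, -0.400)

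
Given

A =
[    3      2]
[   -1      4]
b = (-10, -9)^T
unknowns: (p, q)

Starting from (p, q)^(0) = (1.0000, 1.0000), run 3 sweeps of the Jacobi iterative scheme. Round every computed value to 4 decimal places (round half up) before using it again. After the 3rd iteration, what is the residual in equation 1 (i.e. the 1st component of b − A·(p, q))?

-0.9999

Iteration 1:
  p = (-10 - (2)·1.0000) / (3) = -4.0000
  q = (-9 - (-1)·1.0000) / (4) = -2.0000
Iteration 2:
  p = (-10 - (2)·-2.0000) / (3) = -2.0000
  q = (-9 - (-1)·-4.0000) / (4) = -3.2500
Iteration 3:
  p = (-10 - (2)·-3.2500) / (3) = -1.1667
  q = (-9 - (-1)·-2.0000) / (4) = -2.7500
Residual b − A·x = (-0.9999, 0.8333)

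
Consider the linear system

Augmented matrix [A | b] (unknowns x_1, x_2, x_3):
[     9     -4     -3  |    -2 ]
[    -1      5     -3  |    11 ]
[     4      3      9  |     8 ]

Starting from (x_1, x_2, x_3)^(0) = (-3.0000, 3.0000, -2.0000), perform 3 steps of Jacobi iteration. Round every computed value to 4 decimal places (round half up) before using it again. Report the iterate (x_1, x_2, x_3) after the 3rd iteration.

(1.3070, 2.6074, -0.2798)

Iteration 1:
  x_1 = (-2 - (-4)·3.0000 - (-3)·-2.0000) / (9) = 0.4444
  x_2 = (11 - (-1)·-3.0000 - (-3)·-2.0000) / (5) = 0.4000
  x_3 = (8 - (4)·-3.0000 - (3)·3.0000) / (9) = 1.2222
Iteration 2:
  x_1 = (-2 - (-4)·0.4000 - (-3)·1.2222) / (9) = 0.3630
  x_2 = (11 - (-1)·0.4444 - (-3)·1.2222) / (5) = 3.0222
  x_3 = (8 - (4)·0.4444 - (3)·0.4000) / (9) = 0.5580
Iteration 3:
  x_1 = (-2 - (-4)·3.0222 - (-3)·0.5580) / (9) = 1.3070
  x_2 = (11 - (-1)·0.3630 - (-3)·0.5580) / (5) = 2.6074
  x_3 = (8 - (4)·0.3630 - (3)·3.0222) / (9) = -0.2798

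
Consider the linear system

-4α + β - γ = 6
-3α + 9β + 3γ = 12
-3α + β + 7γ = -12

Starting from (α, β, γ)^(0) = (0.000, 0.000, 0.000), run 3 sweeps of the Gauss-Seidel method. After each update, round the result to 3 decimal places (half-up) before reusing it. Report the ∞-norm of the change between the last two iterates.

0.226

Iteration 1:
  α = (6 - (1)·0.000 - (-1)·0.000) / (-4) = -1.500
  β = (12 - (-3)·-1.500 - (3)·0.000) / (9) = 0.833
  γ = (-12 - (-3)·-1.500 - (1)·0.833) / (7) = -2.476
Iteration 2:
  α = (6 - (1)·0.833 - (-1)·-2.476) / (-4) = -0.673
  β = (12 - (-3)·-0.673 - (3)·-2.476) / (9) = 1.934
  γ = (-12 - (-3)·-0.673 - (1)·1.934) / (7) = -2.279
Iteration 3:
  α = (6 - (1)·1.934 - (-1)·-2.279) / (-4) = -0.447
  β = (12 - (-3)·-0.447 - (3)·-2.279) / (9) = 1.944
  γ = (-12 - (-3)·-0.447 - (1)·1.944) / (7) = -2.184
Change: (0.226, 0.010, 0.095) → max |·| = 0.226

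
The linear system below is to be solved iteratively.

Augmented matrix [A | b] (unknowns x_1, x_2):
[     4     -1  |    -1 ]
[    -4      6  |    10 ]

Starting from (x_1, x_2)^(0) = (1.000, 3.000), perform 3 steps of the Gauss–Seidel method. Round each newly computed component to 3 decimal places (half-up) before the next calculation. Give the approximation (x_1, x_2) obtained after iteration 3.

(0.208, 1.805)

Iteration 1:
  x_1 = (-1 - (-1)·3.000) / (4) = 0.500
  x_2 = (10 - (-4)·0.500) / (6) = 2.000
Iteration 2:
  x_1 = (-1 - (-1)·2.000) / (4) = 0.250
  x_2 = (10 - (-4)·0.250) / (6) = 1.833
Iteration 3:
  x_1 = (-1 - (-1)·1.833) / (4) = 0.208
  x_2 = (10 - (-4)·0.208) / (6) = 1.805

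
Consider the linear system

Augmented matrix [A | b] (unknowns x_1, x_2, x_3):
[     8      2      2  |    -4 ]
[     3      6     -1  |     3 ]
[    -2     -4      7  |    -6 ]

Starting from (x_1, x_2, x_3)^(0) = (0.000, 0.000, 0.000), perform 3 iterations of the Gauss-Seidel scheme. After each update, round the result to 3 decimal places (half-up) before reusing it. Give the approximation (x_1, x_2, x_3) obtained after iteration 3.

(-0.513, 0.652, -0.631)

Iteration 1:
  x_1 = (-4 - (2)·0.000 - (2)·0.000) / (8) = -0.500
  x_2 = (3 - (3)·-0.500 - (-1)·0.000) / (6) = 0.750
  x_3 = (-6 - (-2)·-0.500 - (-4)·0.750) / (7) = -0.571
Iteration 2:
  x_1 = (-4 - (2)·0.750 - (2)·-0.571) / (8) = -0.545
  x_2 = (3 - (3)·-0.545 - (-1)·-0.571) / (6) = 0.677
  x_3 = (-6 - (-2)·-0.545 - (-4)·0.677) / (7) = -0.626
Iteration 3:
  x_1 = (-4 - (2)·0.677 - (2)·-0.626) / (8) = -0.513
  x_2 = (3 - (3)·-0.513 - (-1)·-0.626) / (6) = 0.652
  x_3 = (-6 - (-2)·-0.513 - (-4)·0.652) / (7) = -0.631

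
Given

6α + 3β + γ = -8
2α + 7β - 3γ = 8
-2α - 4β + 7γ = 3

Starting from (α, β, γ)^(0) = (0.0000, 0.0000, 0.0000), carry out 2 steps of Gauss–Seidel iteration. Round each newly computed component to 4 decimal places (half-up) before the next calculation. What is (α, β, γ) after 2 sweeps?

(-2.2483, 2.1788, 1.0312)

Iteration 1:
  α = (-8 - (3)·0.0000 - (1)·0.0000) / (6) = -1.3333
  β = (8 - (2)·-1.3333 - (-3)·0.0000) / (7) = 1.5238
  γ = (3 - (-2)·-1.3333 - (-4)·1.5238) / (7) = 0.9184
Iteration 2:
  α = (-8 - (3)·1.5238 - (1)·0.9184) / (6) = -2.2483
  β = (8 - (2)·-2.2483 - (-3)·0.9184) / (7) = 2.1788
  γ = (3 - (-2)·-2.2483 - (-4)·2.1788) / (7) = 1.0312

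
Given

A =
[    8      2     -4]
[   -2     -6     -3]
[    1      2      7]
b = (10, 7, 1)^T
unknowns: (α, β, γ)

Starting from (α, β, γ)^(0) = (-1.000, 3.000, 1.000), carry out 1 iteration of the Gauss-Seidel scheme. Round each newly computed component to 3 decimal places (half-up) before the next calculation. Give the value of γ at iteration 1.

0.571

Iteration 1:
  α = (10 - (2)·3.000 - (-4)·1.000) / (8) = 1.000
  β = (7 - (-2)·1.000 - (-3)·1.000) / (-6) = -2.000
  γ = (1 - (1)·1.000 - (2)·-2.000) / (7) = 0.571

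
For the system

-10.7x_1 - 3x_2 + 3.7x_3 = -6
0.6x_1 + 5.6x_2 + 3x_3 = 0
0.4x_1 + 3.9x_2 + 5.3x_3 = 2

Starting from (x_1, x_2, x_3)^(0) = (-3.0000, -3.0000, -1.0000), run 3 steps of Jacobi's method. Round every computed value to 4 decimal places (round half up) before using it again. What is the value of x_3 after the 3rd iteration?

Iteration 1:
  x_1 = (-6 - (-3)·-3.0000 - (3.7)·-1.0000) / (-10.7) = 1.0561
  x_2 = (0 - (0.6)·-3.0000 - (3)·-1.0000) / (5.6) = 0.8571
  x_3 = (2 - (0.4)·-3.0000 - (3.9)·-3.0000) / (5.3) = 2.8113
Iteration 2:
  x_1 = (-6 - (-3)·0.8571 - (3.7)·2.8113) / (-10.7) = 1.2926
  x_2 = (0 - (0.6)·1.0561 - (3)·2.8113) / (5.6) = -1.6192
  x_3 = (2 - (0.4)·1.0561 - (3.9)·0.8571) / (5.3) = -0.3330
Iteration 3:
  x_1 = (-6 - (-3)·-1.6192 - (3.7)·-0.3330) / (-10.7) = 0.8996
  x_2 = (0 - (0.6)·1.2926 - (3)·-0.3330) / (5.6) = 0.0399
  x_3 = (2 - (0.4)·1.2926 - (3.9)·-1.6192) / (5.3) = 1.4713

1.4713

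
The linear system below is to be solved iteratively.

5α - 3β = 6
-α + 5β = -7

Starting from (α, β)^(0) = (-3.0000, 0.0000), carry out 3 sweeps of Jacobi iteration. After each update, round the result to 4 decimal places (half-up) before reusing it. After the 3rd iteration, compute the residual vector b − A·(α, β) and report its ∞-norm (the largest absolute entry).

Iteration 1:
  α = (6 - (-3)·0.0000) / (5) = 1.2000
  β = (-7 - (-1)·-3.0000) / (5) = -2.0000
Iteration 2:
  α = (6 - (-3)·-2.0000) / (5) = 0.0000
  β = (-7 - (-1)·1.2000) / (5) = -1.1600
Iteration 3:
  α = (6 - (-3)·-1.1600) / (5) = 0.5040
  β = (-7 - (-1)·0.0000) / (5) = -1.4000
Residual b − A·x = (-0.7200, 0.5040); ∞-norm = 0.7200

0.7200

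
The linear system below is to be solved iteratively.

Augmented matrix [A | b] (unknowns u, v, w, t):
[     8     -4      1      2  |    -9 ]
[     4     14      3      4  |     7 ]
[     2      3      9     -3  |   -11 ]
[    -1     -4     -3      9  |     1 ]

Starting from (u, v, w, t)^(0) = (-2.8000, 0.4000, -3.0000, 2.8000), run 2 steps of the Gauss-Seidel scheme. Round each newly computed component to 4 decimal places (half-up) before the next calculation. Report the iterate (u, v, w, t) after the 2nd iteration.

(-0.7949, 0.7218, -1.2189, -0.0627)

Iteration 1:
  u = (-9 - (-4)·0.4000 - (1)·-3.0000 - (2)·2.8000) / (8) = -1.2500
  v = (7 - (4)·-1.2500 - (3)·-3.0000 - (4)·2.8000) / (14) = 0.7000
  w = (-11 - (2)·-1.2500 - (3)·0.7000 - (-3)·2.8000) / (9) = -0.2444
  t = (1 - (-1)·-1.2500 - (-4)·0.7000 - (-3)·-0.2444) / (9) = 0.2019
Iteration 2:
  u = (-9 - (-4)·0.7000 - (1)·-0.2444 - (2)·0.2019) / (8) = -0.7949
  v = (7 - (4)·-0.7949 - (3)·-0.2444 - (4)·0.2019) / (14) = 0.7218
  w = (-11 - (2)·-0.7949 - (3)·0.7218 - (-3)·0.2019) / (9) = -1.2189
  t = (1 - (-1)·-0.7949 - (-4)·0.7218 - (-3)·-1.2189) / (9) = -0.0627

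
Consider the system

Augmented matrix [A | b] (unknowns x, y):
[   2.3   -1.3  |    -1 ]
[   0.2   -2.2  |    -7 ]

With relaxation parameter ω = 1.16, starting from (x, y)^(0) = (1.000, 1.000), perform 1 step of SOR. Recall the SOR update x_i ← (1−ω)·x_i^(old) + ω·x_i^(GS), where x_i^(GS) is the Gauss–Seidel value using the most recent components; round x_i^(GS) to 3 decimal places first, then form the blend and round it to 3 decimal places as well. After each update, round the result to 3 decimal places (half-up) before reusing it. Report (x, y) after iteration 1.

Iteration 1:
  x: GS value = (-1 - (-1.3)·1.000) / (2.3) = 0.130;  x ← (1−ω)·1.000 + ω·0.130 = -0.009
  y: GS value = (-7 - (0.2)·-0.009) / (-2.2) = 3.181;  y ← (1−ω)·1.000 + ω·3.181 = 3.530

(-0.009, 3.530)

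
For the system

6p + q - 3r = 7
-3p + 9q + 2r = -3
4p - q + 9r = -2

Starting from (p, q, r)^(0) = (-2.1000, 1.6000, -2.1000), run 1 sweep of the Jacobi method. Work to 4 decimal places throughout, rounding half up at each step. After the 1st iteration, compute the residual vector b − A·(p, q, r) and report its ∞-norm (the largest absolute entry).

11.1334

Iteration 1:
  p = (7 - (1)·1.6000 - (-3)·-2.1000) / (6) = -0.1500
  q = (-3 - (-3)·-2.1000 - (2)·-2.1000) / (9) = -0.5667
  r = (-2 - (4)·-2.1000 - (-1)·1.6000) / (9) = 0.8889
Residual b − A·x = (11.1334, -0.1275, -9.9668); ∞-norm = 11.1334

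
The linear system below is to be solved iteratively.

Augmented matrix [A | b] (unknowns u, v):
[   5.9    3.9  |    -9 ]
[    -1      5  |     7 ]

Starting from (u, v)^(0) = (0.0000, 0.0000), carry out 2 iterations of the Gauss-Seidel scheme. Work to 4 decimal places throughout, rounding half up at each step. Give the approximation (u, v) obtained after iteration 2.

Iteration 1:
  u = (-9 - (3.9)·0.0000) / (5.9) = -1.5254
  v = (7 - (-1)·-1.5254) / (5) = 1.0949
Iteration 2:
  u = (-9 - (3.9)·1.0949) / (5.9) = -2.2492
  v = (7 - (-1)·-2.2492) / (5) = 0.9502

(-2.2492, 0.9502)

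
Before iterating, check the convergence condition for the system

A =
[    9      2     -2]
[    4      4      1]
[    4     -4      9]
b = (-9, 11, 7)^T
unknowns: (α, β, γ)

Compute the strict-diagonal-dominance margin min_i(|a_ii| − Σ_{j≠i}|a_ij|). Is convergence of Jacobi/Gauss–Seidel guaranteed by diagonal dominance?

-1

row 1: |9| − (2+2) = 5
row 2: |4| − (4+1) = -1
row 3: |9| − (4+4) = 1
minimum over rows = -1 → not strictly diagonally dominant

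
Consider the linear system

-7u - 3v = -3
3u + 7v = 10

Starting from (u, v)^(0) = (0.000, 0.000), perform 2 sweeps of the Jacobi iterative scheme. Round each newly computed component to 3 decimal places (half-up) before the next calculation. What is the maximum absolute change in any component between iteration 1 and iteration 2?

Iteration 1:
  u = (-3 - (-3)·0.000) / (-7) = 0.429
  v = (10 - (3)·0.000) / (7) = 1.429
Iteration 2:
  u = (-3 - (-3)·1.429) / (-7) = -0.184
  v = (10 - (3)·0.429) / (7) = 1.245
Change: (-0.613, -0.184) → max |·| = 0.613

0.613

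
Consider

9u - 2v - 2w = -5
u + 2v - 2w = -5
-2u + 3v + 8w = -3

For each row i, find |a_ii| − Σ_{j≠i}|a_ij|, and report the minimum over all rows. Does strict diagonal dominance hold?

row 1: |9| − (2+2) = 5
row 2: |2| − (1+2) = -1
row 3: |8| − (2+3) = 3
minimum over rows = -1 → not strictly diagonally dominant

-1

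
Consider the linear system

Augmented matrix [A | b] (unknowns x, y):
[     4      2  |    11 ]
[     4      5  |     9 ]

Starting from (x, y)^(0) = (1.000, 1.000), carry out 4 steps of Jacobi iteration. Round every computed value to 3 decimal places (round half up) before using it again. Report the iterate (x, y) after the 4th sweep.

Iteration 1:
  x = (11 - (2)·1.000) / (4) = 2.250
  y = (9 - (4)·1.000) / (5) = 1.000
Iteration 2:
  x = (11 - (2)·1.000) / (4) = 2.250
  y = (9 - (4)·2.250) / (5) = 0.000
Iteration 3:
  x = (11 - (2)·0.000) / (4) = 2.750
  y = (9 - (4)·2.250) / (5) = 0.000
Iteration 4:
  x = (11 - (2)·0.000) / (4) = 2.750
  y = (9 - (4)·2.750) / (5) = -0.400

(2.750, -0.400)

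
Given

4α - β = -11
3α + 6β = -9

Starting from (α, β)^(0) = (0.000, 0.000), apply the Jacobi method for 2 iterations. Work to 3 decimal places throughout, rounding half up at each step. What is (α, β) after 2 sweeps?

Iteration 1:
  α = (-11 - (-1)·0.000) / (4) = -2.750
  β = (-9 - (3)·0.000) / (6) = -1.500
Iteration 2:
  α = (-11 - (-1)·-1.500) / (4) = -3.125
  β = (-9 - (3)·-2.750) / (6) = -0.125

(-3.125, -0.125)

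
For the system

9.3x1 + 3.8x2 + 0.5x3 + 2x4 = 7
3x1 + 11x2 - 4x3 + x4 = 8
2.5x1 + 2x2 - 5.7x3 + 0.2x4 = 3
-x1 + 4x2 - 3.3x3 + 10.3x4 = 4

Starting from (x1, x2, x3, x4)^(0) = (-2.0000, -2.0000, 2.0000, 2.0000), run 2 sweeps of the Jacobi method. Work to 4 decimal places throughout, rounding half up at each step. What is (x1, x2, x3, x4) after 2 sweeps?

(-0.2274, -0.4408, 0.6210, -0.8695)

Iteration 1:
  x1 = (7 - (3.8)·-2.0000 - (0.5)·2.0000 - (2)·2.0000) / (9.3) = 1.0323
  x2 = (8 - (3)·-2.0000 - (-4)·2.0000 - (1)·2.0000) / (11) = 1.8182
  x3 = (3 - (2.5)·-2.0000 - (2)·-2.0000 - (0.2)·2.0000) / (-5.7) = -2.0351
  x4 = (4 - (-1)·-2.0000 - (4)·-2.0000 - (-3.3)·2.0000) / (10.3) = 1.6117
Iteration 2:
  x1 = (7 - (3.8)·1.8182 - (0.5)·-2.0351 - (2)·1.6117) / (9.3) = -0.2274
  x2 = (8 - (3)·1.0323 - (-4)·-2.0351 - (1)·1.6117) / (11) = -0.4408
  x3 = (3 - (2.5)·1.0323 - (2)·1.8182 - (0.2)·1.6117) / (-5.7) = 0.6210
  x4 = (4 - (-1)·1.0323 - (4)·1.8182 - (-3.3)·-2.0351) / (10.3) = -0.8695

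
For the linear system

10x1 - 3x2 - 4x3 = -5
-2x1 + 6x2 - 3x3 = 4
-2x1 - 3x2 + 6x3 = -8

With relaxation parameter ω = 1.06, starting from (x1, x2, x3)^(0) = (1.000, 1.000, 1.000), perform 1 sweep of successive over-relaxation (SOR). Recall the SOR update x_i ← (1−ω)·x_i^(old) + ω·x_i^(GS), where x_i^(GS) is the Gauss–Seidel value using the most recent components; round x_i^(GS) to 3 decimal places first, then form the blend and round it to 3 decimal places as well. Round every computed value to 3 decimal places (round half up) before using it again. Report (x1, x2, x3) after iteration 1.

(0.152, 1.230, -0.768)

Iteration 1:
  x1: GS value = (-5 - (-3)·1.000 - (-4)·1.000) / (10) = 0.200;  x1 ← (1−ω)·1.000 + ω·0.200 = 0.152
  x2: GS value = (4 - (-2)·0.152 - (-3)·1.000) / (6) = 1.217;  x2 ← (1−ω)·1.000 + ω·1.217 = 1.230
  x3: GS value = (-8 - (-2)·0.152 - (-3)·1.230) / (6) = -0.668;  x3 ← (1−ω)·1.000 + ω·-0.668 = -0.768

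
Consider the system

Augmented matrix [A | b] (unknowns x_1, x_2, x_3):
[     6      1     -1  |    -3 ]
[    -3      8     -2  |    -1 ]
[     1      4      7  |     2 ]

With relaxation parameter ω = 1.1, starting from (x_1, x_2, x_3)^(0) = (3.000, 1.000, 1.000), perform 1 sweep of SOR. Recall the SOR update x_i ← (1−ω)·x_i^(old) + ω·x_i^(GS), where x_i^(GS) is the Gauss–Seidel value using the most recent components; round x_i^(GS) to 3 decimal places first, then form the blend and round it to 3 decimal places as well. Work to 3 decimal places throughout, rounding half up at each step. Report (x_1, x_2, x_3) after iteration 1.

(-0.850, -0.313, 0.545)

Iteration 1:
  x_1: GS value = (-3 - (1)·1.000 - (-1)·1.000) / (6) = -0.500;  x_1 ← (1−ω)·3.000 + ω·-0.500 = -0.850
  x_2: GS value = (-1 - (-3)·-0.850 - (-2)·1.000) / (8) = -0.194;  x_2 ← (1−ω)·1.000 + ω·-0.194 = -0.313
  x_3: GS value = (2 - (1)·-0.850 - (4)·-0.313) / (7) = 0.586;  x_3 ← (1−ω)·1.000 + ω·0.586 = 0.545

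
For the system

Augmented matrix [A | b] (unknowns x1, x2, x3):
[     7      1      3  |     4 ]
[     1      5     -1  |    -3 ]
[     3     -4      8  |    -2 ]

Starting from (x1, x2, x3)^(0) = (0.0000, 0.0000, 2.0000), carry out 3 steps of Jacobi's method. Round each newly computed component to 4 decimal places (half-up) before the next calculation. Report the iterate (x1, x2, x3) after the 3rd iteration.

Iteration 1:
  x1 = (4 - (1)·0.0000 - (3)·2.0000) / (7) = -0.2857
  x2 = (-3 - (1)·0.0000 - (-1)·2.0000) / (5) = -0.2000
  x3 = (-2 - (3)·0.0000 - (-4)·0.0000) / (8) = -0.2500
Iteration 2:
  x1 = (4 - (1)·-0.2000 - (3)·-0.2500) / (7) = 0.7071
  x2 = (-3 - (1)·-0.2857 - (-1)·-0.2500) / (5) = -0.5929
  x3 = (-2 - (3)·-0.2857 - (-4)·-0.2000) / (8) = -0.2429
Iteration 3:
  x1 = (4 - (1)·-0.5929 - (3)·-0.2429) / (7) = 0.7602
  x2 = (-3 - (1)·0.7071 - (-1)·-0.2429) / (5) = -0.7900
  x3 = (-2 - (3)·0.7071 - (-4)·-0.5929) / (8) = -0.8116

(0.7602, -0.7900, -0.8116)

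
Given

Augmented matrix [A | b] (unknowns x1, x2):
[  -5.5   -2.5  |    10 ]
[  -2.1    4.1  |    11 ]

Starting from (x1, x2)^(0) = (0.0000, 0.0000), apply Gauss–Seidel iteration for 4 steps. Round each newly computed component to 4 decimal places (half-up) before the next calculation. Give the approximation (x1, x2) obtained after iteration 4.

(-2.4722, 1.4167)

Iteration 1:
  x1 = (10 - (-2.5)·0.0000) / (-5.5) = -1.8182
  x2 = (11 - (-2.1)·-1.8182) / (4.1) = 1.7517
Iteration 2:
  x1 = (10 - (-2.5)·1.7517) / (-5.5) = -2.6144
  x2 = (11 - (-2.1)·-2.6144) / (4.1) = 1.3438
Iteration 3:
  x1 = (10 - (-2.5)·1.3438) / (-5.5) = -2.4290
  x2 = (11 - (-2.1)·-2.4290) / (4.1) = 1.4388
Iteration 4:
  x1 = (10 - (-2.5)·1.4388) / (-5.5) = -2.4722
  x2 = (11 - (-2.1)·-2.4722) / (4.1) = 1.4167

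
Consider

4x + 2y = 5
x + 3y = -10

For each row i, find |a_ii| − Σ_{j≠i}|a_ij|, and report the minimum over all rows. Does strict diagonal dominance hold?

2

row 1: |4| − (2) = 2
row 2: |3| − (1) = 2
minimum over rows = 2 → strictly diagonally dominant (convergence guaranteed)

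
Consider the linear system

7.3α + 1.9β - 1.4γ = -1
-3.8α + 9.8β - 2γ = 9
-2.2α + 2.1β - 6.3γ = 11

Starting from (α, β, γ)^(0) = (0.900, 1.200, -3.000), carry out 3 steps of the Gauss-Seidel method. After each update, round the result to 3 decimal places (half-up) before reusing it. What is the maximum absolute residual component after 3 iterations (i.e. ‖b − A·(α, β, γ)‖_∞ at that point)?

Iteration 1:
  α = (-1 - (1.9)·1.200 - (-1.4)·-3.000) / (7.3) = -1.025
  β = (9 - (-3.8)·-1.025 - (-2)·-3.000) / (9.8) = -0.091
  γ = (11 - (-2.2)·-1.025 - (2.1)·-0.091) / (-6.3) = -1.418
Iteration 2:
  α = (-1 - (1.9)·-0.091 - (-1.4)·-1.418) / (7.3) = -0.385
  β = (9 - (-3.8)·-0.385 - (-2)·-1.418) / (9.8) = 0.480
  γ = (11 - (-2.2)·-0.385 - (2.1)·0.480) / (-6.3) = -1.452
Iteration 3:
  α = (-1 - (1.9)·0.480 - (-1.4)·-1.452) / (7.3) = -0.540
  β = (9 - (-3.8)·-0.540 - (-2)·-1.452) / (9.8) = 0.413
  γ = (11 - (-2.2)·-0.540 - (2.1)·0.413) / (-6.3) = -1.420
Residual b − A·x = (0.169, 0.061, -0.001); ∞-norm = 0.169

0.169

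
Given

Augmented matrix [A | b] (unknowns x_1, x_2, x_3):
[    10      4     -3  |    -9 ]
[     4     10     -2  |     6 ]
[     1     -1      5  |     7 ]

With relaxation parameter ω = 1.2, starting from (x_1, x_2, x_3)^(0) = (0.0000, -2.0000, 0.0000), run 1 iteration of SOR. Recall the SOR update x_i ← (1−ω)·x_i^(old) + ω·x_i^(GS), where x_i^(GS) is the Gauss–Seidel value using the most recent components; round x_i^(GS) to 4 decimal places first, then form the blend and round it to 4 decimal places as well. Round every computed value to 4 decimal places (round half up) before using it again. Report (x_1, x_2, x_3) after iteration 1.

(-0.1200, 1.1776, 1.9914)

Iteration 1:
  x_1: GS value = (-9 - (4)·-2.0000 - (-3)·0.0000) / (10) = -0.1000;  x_1 ← (1−ω)·0.0000 + ω·-0.1000 = -0.1200
  x_2: GS value = (6 - (4)·-0.1200 - (-2)·0.0000) / (10) = 0.6480;  x_2 ← (1−ω)·-2.0000 + ω·0.6480 = 1.1776
  x_3: GS value = (7 - (1)·-0.1200 - (-1)·1.1776) / (5) = 1.6595;  x_3 ← (1−ω)·0.0000 + ω·1.6595 = 1.9914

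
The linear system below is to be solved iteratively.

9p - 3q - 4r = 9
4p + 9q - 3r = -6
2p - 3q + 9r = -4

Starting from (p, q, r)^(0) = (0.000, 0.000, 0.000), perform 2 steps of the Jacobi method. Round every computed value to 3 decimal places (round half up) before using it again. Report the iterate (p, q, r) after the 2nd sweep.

(0.580, -1.259, -0.889)

Iteration 1:
  p = (9 - (-3)·0.000 - (-4)·0.000) / (9) = 1.000
  q = (-6 - (4)·0.000 - (-3)·0.000) / (9) = -0.667
  r = (-4 - (2)·0.000 - (-3)·0.000) / (9) = -0.444
Iteration 2:
  p = (9 - (-3)·-0.667 - (-4)·-0.444) / (9) = 0.580
  q = (-6 - (4)·1.000 - (-3)·-0.444) / (9) = -1.259
  r = (-4 - (2)·1.000 - (-3)·-0.667) / (9) = -0.889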